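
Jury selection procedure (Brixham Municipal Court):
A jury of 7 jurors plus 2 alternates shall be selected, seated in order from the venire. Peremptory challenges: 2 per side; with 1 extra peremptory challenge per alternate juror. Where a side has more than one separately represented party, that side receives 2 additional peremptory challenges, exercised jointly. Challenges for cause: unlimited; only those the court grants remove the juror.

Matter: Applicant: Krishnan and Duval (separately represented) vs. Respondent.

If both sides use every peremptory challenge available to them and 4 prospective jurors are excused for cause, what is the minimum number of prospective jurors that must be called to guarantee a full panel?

Seats to fill: 7 + 2 alternates = 9.
Peremptories — Applicant: 2 + 1×2 + 2 = 6; Respondent: 2 + 1×2 = 4; total 10.
For-cause removals: 4.
Minimum venire: 9 + 10 + 4 = 23.

23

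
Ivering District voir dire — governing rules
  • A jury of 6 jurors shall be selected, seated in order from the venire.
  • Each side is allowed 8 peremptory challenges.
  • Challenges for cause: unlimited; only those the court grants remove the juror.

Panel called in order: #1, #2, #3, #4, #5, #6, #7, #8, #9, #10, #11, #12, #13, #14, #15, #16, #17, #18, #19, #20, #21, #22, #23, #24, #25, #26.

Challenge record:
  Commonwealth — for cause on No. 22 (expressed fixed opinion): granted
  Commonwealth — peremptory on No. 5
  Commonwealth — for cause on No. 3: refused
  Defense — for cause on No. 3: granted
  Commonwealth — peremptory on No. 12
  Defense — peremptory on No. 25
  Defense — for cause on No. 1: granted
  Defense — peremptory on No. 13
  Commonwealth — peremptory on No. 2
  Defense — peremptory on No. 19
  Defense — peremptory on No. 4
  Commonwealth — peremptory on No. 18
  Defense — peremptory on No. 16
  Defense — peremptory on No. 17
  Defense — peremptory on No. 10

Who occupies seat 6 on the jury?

Removed: #1, #2, #3, #4, #5, #10, #12, #13, #16, #17, #18, #19, #22, #25.
Filling seats in venire order through position 6: #6, #7, #8, #9, #11, #14.
So seat 6 is #14.

14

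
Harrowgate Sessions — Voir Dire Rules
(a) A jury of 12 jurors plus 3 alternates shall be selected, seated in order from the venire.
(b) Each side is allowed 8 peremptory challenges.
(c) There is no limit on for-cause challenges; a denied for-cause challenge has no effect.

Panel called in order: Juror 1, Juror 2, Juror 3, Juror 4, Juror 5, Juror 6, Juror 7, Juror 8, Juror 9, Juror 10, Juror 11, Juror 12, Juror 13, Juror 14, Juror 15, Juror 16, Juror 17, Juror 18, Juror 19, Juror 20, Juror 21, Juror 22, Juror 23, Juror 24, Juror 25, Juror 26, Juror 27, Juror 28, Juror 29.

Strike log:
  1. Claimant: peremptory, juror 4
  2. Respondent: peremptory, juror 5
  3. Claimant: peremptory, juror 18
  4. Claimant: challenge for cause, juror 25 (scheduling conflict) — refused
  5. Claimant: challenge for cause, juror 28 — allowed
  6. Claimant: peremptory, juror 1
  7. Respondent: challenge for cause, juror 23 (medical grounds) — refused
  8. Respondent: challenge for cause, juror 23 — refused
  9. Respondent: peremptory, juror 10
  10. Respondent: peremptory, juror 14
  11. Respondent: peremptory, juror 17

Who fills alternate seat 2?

Removed: #1, #4, #5, #10, #14, #17, #18, #28. (#23, #25 stay — for-cause denied.)
Seating in order: seats 1–12 → #2, #3, #6, #7, #8, #9, #11, #12, #13, #15, #16, #19; alternates → #20, #21, #22.
So alternate 2 is #21.

21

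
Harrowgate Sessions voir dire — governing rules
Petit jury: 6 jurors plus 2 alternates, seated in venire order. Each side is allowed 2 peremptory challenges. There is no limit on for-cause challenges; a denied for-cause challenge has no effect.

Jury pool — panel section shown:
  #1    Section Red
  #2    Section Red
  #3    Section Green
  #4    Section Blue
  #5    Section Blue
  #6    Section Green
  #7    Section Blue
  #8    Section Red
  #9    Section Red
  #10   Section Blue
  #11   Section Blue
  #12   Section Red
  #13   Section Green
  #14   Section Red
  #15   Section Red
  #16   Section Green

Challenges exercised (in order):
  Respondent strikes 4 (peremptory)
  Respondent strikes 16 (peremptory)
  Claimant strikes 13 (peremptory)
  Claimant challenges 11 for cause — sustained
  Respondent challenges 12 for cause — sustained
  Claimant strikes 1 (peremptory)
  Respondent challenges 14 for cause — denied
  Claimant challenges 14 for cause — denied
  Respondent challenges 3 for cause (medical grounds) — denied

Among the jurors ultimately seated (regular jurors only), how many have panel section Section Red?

Removed: #1, #4, #11, #12, #13, #16.
Seated jurors 1–6: #2, #3, #5, #6, #7, #8 (alternates #9, #10 not counted).
Of those, in Section Red: #2, #8 → 2.

2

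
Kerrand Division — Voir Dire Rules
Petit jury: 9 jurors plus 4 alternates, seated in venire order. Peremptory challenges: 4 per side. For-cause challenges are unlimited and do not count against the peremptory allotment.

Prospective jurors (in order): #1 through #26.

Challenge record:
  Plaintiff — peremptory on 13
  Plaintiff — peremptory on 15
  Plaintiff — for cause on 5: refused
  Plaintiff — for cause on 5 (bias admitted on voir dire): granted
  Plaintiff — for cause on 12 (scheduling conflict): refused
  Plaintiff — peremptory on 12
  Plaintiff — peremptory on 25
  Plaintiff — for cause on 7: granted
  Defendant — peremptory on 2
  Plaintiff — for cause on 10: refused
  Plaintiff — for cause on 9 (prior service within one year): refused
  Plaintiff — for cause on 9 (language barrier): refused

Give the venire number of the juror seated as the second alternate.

Removed: #2, #5, #7, #12, #13, #15, #25. (#9, #10 stay — for-cause denied.)
Filling seats in venire order through position 11: #1, #3, #4, #6, #8, #9, #10, #11, #14, #16, #17.
So alternate 2 is #17.

17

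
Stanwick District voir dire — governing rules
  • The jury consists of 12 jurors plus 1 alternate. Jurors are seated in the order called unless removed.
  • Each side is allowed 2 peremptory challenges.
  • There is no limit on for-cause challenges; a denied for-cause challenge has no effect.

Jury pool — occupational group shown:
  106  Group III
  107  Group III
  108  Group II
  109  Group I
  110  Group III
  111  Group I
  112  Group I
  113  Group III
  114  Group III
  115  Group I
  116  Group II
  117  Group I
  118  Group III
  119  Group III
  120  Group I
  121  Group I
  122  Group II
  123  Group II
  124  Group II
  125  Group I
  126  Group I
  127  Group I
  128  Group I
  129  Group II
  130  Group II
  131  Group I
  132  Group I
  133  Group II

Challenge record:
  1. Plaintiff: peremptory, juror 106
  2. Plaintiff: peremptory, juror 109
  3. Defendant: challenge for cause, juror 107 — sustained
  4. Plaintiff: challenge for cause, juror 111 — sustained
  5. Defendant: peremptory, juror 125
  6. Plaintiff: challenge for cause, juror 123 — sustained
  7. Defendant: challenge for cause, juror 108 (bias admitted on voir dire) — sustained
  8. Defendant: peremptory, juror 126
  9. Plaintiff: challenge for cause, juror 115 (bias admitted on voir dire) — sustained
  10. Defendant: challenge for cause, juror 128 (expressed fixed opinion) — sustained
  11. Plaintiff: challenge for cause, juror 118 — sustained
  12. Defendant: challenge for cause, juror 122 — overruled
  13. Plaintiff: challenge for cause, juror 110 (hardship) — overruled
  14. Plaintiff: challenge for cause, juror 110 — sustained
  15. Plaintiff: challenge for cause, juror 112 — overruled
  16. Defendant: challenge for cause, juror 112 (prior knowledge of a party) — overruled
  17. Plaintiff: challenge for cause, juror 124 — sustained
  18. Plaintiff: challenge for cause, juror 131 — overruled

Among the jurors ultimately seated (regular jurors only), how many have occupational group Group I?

Removed: #106, #107, #108, #109, #110, #111, #115, #118, #123, #124, #125, #126, #128.
Seated jurors 1–12: #112, #113, #114, #116, #117, #119, #120, #121, #122, #127, #129, #130 (alternates #131 not counted).
Of those, in Group I: #112, #117, #120, #121, #127 → 5.

5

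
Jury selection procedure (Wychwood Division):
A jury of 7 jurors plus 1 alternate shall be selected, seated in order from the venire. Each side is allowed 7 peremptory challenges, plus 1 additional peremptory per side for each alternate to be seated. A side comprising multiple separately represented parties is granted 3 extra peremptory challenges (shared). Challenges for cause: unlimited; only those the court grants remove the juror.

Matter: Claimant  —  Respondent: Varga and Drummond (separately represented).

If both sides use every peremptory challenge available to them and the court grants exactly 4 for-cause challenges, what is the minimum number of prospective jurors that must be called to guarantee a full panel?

Seats to fill: 7 + 1 alternates = 8.
Peremptories — Claimant: 7 + 1×1 = 8; Respondent: 7 + 1×1 + 3 = 11; total 19.
For-cause removals: 4.
Minimum venire: 8 + 19 + 4 = 31.

31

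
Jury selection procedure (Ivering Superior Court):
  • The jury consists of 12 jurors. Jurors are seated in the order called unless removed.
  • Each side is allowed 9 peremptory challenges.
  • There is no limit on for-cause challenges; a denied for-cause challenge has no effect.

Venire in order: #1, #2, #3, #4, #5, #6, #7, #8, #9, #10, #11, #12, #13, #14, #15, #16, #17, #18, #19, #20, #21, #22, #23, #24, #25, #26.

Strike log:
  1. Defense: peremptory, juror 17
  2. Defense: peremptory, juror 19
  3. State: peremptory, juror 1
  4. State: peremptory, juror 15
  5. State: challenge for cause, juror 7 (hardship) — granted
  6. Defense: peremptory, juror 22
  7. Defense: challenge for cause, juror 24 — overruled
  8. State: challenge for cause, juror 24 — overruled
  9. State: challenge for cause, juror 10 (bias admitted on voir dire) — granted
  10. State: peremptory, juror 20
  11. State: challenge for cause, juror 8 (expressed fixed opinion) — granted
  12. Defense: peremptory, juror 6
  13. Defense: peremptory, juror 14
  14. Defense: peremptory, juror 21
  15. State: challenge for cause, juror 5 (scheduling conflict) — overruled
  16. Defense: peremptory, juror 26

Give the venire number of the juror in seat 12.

Removed: #1, #6, #7, #8, #10, #14, #15, #17, #19, #20, #21, #22, #26. (#5, #24 stay — for-cause denied.)
Filling seats in venire order through position 12: #2, #3, #4, #5, #9, #11, #12, #13, #16, #18, #23, #24.
So seat 12 is #24.

24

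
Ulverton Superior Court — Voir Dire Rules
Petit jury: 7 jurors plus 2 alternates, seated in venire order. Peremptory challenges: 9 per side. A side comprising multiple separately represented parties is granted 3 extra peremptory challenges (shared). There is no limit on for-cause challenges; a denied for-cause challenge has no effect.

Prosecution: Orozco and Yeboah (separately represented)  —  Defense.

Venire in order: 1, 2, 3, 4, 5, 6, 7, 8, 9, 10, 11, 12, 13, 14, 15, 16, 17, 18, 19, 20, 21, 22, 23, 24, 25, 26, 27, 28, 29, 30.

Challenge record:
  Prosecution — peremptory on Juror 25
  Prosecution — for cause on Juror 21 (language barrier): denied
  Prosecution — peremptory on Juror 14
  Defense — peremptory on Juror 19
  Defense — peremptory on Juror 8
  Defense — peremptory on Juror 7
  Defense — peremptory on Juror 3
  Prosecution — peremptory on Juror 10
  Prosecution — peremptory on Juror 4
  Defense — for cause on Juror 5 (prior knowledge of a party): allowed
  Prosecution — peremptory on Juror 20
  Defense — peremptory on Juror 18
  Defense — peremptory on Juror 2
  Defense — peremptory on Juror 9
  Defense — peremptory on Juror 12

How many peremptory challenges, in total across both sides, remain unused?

8

Prosecution allotment: 9 base + 3 multi-party = 12. Defense allotment: 9.
Prosecution peremptories used: #25, #14, #10, #4, #20 — 5 (the for-cause on #21 doesn't count).
Defense peremptories used: #19, #8, #7, #3, #18, #2, #9, #12 — 8 (the for-cause on #5 doesn't count).
Remaining: (12 − 5) + (9 − 8) = 8.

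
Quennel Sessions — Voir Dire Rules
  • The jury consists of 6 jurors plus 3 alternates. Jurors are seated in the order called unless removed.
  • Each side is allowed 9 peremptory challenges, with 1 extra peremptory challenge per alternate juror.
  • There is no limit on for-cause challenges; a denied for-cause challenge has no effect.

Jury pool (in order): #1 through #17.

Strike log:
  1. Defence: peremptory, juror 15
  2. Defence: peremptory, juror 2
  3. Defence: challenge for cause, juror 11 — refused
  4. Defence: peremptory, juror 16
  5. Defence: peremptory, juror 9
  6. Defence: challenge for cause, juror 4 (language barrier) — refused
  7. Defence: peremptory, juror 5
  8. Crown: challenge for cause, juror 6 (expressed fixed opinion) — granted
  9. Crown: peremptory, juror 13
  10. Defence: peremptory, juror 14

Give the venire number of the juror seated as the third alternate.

17

Removed: #2, #5, #6, #9, #13, #14, #15, #16. (#4, #11 stay — for-cause denied.)
Filling seats in venire order through position 9: #1, #3, #4, #7, #8, #10, #11, #12, #17.
So alternate 3 is #17.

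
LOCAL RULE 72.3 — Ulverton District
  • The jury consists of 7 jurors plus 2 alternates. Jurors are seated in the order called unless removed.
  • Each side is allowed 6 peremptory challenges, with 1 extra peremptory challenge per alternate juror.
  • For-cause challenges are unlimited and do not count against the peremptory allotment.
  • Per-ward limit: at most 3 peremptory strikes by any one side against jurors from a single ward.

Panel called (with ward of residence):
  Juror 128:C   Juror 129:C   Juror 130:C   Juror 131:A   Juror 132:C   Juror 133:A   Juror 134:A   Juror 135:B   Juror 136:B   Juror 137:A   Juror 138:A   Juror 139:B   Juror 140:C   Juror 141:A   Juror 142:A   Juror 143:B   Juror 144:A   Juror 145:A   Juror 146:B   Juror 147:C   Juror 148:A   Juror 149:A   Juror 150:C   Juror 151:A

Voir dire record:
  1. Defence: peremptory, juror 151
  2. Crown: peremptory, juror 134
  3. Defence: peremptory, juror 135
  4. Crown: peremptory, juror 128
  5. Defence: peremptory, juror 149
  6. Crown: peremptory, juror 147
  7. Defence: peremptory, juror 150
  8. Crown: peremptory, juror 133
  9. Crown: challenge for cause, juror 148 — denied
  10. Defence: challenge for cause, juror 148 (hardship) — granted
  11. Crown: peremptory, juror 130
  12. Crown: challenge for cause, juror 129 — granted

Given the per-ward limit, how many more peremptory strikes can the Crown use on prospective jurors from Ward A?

Crown peremptories so far: #134, #128, #147, #133, #130 — 5 of 8 used, 3 left overall.
Against Ward A: #134, #133 — 2 used; per-ward cap 3 leaves 1.
Binding limit: min(3, 1) = 1.

1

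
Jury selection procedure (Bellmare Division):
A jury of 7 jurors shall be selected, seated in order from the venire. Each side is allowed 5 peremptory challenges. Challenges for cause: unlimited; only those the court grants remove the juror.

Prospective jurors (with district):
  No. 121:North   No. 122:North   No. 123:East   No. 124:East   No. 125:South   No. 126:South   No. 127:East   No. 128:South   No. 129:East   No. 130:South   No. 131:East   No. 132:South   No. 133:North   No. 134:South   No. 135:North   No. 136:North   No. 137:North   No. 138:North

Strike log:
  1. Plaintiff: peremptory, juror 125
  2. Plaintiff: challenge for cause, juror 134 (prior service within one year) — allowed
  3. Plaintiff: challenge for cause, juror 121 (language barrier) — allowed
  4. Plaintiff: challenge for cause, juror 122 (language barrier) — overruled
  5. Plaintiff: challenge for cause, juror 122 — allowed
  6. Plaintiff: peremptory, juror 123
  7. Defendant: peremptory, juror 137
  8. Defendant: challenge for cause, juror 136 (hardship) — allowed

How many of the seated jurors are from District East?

Removed: #121, #122, #123, #125, #134, #136, #137.
Seated jurors 1–7: #124, #126, #127, #128, #129, #130, #131.
Of those, in District East: #124, #127, #129, #131 → 4.

4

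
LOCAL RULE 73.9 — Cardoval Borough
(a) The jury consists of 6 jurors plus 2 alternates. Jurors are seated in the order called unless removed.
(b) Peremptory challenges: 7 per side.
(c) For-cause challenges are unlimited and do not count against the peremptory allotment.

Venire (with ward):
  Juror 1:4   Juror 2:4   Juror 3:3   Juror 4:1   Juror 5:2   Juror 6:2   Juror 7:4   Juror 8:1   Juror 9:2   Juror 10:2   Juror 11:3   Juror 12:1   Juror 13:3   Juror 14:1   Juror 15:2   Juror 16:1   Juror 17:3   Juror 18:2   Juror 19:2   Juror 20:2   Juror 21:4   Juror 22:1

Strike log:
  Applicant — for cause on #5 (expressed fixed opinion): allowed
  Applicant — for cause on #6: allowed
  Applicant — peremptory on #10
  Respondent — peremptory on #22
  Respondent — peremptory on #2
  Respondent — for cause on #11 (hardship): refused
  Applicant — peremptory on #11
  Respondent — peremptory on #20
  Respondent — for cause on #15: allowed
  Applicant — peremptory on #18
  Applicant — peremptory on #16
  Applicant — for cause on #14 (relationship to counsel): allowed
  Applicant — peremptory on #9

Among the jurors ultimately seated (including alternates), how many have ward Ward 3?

Removed: #2, #5, #6, #9, #10, #11, #14, #15, #16, #18, #20, #22.
Seated (8 incl. alternates): #1, #3, #4, #7, #8, #12, #13, #17.
Of those, in Ward 3: #3, #13, #17 → 3.

3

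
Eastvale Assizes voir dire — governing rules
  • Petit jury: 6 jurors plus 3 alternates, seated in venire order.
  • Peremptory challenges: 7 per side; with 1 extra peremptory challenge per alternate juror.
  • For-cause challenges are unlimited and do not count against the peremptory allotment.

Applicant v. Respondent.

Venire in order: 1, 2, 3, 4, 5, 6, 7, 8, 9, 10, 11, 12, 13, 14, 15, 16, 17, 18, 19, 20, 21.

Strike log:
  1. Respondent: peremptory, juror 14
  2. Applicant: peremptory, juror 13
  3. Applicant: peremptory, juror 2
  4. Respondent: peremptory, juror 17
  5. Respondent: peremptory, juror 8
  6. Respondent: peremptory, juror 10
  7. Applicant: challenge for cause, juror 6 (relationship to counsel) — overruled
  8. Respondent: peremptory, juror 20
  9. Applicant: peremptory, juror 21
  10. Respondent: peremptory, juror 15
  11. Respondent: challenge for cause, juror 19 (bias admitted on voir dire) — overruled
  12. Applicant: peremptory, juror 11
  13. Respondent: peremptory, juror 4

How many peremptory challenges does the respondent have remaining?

3

Respondent allotment: 7 base + 1 × 3 alternates = 10.
Respondent peremptories used: #14, #17, #8, #10, #20, #15, #4 — 7 (the for-cause on #19 doesn't count).
Remaining: 10 − 7 = 3.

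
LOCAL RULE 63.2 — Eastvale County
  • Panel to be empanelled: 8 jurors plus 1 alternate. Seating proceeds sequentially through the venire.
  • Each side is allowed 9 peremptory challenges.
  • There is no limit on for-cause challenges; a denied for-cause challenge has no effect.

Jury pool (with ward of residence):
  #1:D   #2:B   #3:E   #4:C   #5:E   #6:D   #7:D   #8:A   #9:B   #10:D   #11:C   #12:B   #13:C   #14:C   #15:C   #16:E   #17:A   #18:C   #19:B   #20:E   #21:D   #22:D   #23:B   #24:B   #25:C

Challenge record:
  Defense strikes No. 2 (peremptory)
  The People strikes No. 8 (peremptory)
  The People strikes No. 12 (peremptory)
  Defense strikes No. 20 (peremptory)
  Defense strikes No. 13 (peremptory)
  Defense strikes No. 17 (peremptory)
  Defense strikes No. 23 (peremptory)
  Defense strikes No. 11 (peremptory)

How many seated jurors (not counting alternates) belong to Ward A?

0

Removed: #2, #8, #11, #12, #13, #17, #20, #23.
Seated jurors 1–8: #1, #3, #4, #5, #6, #7, #9, #10 (alternates #14 not counted).
None of those are in Ward A → 0.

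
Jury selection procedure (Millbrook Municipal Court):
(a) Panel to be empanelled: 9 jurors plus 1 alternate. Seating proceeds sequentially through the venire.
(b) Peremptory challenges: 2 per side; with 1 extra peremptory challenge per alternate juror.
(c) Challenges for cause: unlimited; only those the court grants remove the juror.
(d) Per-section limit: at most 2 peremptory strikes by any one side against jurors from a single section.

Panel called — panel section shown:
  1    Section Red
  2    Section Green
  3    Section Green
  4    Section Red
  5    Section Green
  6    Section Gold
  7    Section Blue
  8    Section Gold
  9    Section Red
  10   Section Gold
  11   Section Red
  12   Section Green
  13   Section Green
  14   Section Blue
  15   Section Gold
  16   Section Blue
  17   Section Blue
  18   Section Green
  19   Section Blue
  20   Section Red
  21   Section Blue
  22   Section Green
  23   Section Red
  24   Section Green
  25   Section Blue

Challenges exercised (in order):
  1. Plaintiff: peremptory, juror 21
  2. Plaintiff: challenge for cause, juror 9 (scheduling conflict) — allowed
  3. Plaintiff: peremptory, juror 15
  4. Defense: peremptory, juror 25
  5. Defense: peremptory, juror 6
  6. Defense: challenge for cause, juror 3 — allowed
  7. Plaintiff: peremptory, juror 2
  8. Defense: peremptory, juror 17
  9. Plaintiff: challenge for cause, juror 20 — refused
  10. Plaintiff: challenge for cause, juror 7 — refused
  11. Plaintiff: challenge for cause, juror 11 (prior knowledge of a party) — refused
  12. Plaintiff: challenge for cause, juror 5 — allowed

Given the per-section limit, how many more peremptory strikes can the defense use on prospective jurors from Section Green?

0

Defense peremptories so far: #25, #6, #17 — 3 of 3 used, 0 left overall.
Against Section Green: none yet — per-section cap 2 leaves 2.
Binding limit: min(0, 2) = 0.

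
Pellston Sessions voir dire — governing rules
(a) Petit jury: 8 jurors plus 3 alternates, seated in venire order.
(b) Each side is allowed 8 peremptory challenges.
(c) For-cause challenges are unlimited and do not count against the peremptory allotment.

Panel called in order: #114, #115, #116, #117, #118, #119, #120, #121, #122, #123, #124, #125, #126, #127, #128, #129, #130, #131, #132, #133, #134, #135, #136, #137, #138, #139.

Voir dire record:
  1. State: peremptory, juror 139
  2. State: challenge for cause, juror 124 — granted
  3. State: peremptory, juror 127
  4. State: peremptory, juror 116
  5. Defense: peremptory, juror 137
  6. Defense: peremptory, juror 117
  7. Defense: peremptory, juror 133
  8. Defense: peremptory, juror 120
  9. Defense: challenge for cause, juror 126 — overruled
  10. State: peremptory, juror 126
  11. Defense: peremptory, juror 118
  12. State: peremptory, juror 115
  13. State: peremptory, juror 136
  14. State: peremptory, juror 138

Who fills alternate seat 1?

130

Removed: #115, #116, #117, #118, #120, #124, #126, #127, #133, #136, #137, #138, #139.
Seating in order: seats 1–8 → #114, #119, #121, #122, #123, #125, #128, #129; alternates → #130, #131, #132.
So alternate 1 is #130.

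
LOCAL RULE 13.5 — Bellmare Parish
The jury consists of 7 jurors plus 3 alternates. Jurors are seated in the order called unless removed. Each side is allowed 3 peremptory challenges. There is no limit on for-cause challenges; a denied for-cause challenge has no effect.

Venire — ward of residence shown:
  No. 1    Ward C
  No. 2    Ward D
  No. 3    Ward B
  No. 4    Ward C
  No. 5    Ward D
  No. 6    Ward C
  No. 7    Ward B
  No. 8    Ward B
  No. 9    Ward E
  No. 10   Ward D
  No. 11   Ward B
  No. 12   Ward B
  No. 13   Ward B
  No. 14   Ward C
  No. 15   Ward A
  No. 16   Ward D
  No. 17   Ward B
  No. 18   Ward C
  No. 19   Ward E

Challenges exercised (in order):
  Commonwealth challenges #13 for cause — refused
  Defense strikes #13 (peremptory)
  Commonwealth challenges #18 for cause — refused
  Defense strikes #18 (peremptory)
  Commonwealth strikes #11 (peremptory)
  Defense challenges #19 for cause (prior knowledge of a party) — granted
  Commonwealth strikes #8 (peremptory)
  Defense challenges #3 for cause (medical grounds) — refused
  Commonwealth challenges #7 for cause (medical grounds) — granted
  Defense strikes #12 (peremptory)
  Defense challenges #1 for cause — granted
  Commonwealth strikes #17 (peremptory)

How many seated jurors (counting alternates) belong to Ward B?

1

Removed: #1, #7, #8, #11, #12, #13, #17, #18, #19.
Seated (10 incl. alternates): #2, #3, #4, #5, #6, #9, #10, #14, #15, #16.
Of those, in Ward B: #3 → 1.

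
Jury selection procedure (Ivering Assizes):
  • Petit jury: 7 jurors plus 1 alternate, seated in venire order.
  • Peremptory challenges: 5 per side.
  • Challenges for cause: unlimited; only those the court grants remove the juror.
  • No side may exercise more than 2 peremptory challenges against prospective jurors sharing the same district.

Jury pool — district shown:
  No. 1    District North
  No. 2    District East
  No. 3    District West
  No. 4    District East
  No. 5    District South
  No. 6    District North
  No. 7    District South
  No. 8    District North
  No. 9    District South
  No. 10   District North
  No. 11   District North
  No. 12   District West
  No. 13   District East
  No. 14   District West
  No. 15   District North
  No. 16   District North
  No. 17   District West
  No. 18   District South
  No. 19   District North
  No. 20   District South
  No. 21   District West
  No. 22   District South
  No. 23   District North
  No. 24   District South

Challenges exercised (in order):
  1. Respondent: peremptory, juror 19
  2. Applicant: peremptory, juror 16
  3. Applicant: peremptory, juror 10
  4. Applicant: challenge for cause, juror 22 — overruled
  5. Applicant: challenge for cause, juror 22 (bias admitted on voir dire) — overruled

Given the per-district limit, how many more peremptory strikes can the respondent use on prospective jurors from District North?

1

Respondent peremptories so far: #19 — 1 of 5 used, 4 left overall.
Against District North: #19 — 1 used; per-district cap 2 leaves 1.
Binding limit: min(4, 1) = 1.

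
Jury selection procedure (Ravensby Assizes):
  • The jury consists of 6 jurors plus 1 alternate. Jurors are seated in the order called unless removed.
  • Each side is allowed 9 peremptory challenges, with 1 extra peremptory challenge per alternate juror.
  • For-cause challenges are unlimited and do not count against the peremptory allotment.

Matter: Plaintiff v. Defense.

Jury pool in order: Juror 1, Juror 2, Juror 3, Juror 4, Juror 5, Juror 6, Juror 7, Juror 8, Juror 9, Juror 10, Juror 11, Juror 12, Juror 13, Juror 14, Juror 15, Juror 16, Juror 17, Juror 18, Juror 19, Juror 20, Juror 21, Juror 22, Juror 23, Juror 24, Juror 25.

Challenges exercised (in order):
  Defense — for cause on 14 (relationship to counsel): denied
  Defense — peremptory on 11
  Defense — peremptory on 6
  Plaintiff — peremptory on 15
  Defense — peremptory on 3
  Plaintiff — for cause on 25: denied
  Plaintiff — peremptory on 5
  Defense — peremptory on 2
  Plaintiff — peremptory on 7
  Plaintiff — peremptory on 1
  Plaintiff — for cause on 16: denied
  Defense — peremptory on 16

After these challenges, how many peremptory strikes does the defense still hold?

Defense allotment: 9 base + 1 × 1 alternate = 10.
Defense peremptories used: #11, #6, #3, #2, #16 — 5 (the for-cause on #14 doesn't count).
Remaining: 10 − 5 = 5.

5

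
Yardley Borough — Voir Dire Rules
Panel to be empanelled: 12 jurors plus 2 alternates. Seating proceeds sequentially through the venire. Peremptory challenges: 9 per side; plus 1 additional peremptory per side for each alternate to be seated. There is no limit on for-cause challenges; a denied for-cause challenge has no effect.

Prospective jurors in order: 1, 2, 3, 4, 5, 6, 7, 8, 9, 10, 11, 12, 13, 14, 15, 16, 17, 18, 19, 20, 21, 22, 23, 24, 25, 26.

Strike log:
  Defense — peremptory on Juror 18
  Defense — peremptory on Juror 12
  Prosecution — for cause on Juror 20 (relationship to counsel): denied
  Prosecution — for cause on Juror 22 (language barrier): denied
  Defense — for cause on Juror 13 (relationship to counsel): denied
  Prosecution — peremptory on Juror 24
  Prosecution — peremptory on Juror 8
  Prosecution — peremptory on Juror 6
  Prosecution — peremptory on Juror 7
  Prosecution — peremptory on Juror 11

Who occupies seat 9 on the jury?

14

Removed: #6, #7, #8, #11, #12, #18, #24. (#13, #20, #22 stay — for-cause denied.)
Seating in order: seats 1–12 → #1, #2, #3, #4, #5, #9, #10, #13, #14, #15, #16, #17; alternates → #19, #20.
So seat 9 is #14.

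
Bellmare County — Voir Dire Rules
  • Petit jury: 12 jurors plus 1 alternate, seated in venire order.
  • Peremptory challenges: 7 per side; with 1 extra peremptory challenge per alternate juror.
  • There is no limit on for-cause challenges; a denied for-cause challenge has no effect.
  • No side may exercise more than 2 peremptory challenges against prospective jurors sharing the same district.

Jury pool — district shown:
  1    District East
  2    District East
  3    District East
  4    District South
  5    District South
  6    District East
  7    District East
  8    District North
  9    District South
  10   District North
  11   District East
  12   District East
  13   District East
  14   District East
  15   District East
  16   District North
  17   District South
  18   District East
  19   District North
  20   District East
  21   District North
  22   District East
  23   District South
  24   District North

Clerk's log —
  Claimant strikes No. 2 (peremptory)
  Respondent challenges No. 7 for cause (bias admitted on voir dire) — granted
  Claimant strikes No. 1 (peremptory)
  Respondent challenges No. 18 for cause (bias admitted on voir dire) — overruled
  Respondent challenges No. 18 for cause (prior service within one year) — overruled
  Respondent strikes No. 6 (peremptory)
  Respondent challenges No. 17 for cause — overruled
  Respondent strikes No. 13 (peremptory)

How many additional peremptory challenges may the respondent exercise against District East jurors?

Respondent peremptories so far: #6, #13 — 2 of 8 used, 6 left overall.
Against District East: #6, #13 — 2 used; per-district cap 2 leaves 0.
Binding limit: min(6, 0) = 0.

0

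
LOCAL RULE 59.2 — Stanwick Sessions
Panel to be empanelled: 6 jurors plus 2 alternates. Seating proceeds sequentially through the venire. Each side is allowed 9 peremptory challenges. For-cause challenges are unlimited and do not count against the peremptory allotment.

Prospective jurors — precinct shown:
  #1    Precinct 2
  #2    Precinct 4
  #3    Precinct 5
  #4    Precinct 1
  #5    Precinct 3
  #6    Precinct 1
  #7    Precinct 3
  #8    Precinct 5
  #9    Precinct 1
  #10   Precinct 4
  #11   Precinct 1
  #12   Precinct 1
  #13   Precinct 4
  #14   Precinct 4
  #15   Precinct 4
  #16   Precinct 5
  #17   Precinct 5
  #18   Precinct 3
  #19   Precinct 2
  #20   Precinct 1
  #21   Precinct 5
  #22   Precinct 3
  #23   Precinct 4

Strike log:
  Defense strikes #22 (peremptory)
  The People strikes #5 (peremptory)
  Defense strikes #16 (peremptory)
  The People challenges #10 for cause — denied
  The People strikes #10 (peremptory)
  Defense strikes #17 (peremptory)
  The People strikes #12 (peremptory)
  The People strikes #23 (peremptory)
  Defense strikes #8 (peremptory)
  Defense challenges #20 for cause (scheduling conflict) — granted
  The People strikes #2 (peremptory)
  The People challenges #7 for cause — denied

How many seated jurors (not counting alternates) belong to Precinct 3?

1

Removed: #2, #5, #8, #10, #12, #16, #17, #20, #22, #23.
Seated jurors 1–6: #1, #3, #4, #6, #7, #9 (alternates #11, #13 not counted).
Of those, in Precinct 3: #7 → 1.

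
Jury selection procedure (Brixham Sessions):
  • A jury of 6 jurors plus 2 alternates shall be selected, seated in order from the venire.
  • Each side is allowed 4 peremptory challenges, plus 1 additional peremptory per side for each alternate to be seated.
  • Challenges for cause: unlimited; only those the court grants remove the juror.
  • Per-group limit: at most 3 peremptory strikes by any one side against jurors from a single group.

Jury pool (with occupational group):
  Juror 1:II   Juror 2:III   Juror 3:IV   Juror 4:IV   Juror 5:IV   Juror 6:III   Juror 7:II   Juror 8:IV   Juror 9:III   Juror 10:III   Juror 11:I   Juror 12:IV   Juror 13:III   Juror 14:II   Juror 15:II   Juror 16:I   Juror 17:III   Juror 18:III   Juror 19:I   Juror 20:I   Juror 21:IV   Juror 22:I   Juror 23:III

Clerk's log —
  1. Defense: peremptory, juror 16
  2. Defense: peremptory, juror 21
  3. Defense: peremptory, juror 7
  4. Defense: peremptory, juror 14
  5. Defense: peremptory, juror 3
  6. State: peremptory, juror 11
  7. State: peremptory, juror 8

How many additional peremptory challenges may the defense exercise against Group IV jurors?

Defense peremptories so far: #16, #21, #7, #14, #3 — 5 of 6 used, 1 left overall.
Against Group IV: #21, #3 — 2 used; per-group cap 3 leaves 1.
Binding limit: min(1, 1) = 1.

1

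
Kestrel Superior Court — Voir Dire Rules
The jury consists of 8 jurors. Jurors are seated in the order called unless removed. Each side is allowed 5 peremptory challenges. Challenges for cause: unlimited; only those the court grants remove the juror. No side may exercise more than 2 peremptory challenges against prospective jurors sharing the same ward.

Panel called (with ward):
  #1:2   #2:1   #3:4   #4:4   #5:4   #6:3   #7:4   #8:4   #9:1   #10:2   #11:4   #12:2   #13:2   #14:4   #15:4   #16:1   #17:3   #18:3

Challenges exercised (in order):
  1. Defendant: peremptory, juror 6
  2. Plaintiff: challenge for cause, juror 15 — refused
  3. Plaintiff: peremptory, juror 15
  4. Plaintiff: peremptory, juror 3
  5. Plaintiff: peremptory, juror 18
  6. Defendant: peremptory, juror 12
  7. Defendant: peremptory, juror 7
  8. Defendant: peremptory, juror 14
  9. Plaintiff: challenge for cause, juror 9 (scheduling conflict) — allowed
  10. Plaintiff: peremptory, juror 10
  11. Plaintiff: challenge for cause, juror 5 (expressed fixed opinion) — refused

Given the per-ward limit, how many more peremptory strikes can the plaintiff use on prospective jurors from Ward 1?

Plaintiff peremptories so far: #15, #3, #18, #10 — 4 of 5 used, 1 left overall.
Against Ward 1: none yet — per-ward cap 2 leaves 2.
Binding limit: min(1, 2) = 1.

1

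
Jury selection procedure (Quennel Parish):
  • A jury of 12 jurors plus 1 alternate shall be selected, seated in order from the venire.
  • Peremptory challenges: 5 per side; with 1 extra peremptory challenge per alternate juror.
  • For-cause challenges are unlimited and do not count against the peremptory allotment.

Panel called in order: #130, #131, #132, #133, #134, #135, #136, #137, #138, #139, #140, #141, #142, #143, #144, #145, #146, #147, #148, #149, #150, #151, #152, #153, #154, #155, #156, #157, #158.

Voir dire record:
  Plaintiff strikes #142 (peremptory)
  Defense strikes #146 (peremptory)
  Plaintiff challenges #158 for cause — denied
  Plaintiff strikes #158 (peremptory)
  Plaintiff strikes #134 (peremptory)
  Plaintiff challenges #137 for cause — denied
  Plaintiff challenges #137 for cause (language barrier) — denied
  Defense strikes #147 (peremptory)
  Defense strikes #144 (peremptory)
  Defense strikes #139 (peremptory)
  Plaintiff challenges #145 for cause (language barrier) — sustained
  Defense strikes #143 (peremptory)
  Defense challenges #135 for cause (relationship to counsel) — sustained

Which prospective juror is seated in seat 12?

Removed: #134, #135, #139, #142, #143, #144, #145, #146, #147, #158. (#137 stays — for-cause denied.)
Seating in order: seats 1–12 → #130, #131, #132, #133, #136, #137, #138, #140, #141, #148, #149, #150; alternates → #151.
So seat 12 is #150.

150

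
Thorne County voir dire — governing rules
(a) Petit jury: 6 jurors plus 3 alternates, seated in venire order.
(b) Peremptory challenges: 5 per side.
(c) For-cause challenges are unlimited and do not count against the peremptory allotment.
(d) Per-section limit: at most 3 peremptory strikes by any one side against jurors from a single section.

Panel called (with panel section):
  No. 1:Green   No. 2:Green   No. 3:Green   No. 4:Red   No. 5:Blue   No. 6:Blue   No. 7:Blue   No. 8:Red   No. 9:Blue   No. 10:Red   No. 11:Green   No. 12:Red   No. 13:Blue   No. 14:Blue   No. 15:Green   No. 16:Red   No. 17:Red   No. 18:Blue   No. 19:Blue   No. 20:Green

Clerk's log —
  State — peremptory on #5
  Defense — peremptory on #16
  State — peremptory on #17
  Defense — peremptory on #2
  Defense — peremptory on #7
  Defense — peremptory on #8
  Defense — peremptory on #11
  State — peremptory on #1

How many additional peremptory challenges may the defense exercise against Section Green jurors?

0

Defense peremptories so far: #16, #2, #7, #8, #11 — 5 of 5 used, 0 left overall.
Against Section Green: #2, #11 — 2 used; per-section cap 3 leaves 1.
Binding limit: min(0, 1) = 0.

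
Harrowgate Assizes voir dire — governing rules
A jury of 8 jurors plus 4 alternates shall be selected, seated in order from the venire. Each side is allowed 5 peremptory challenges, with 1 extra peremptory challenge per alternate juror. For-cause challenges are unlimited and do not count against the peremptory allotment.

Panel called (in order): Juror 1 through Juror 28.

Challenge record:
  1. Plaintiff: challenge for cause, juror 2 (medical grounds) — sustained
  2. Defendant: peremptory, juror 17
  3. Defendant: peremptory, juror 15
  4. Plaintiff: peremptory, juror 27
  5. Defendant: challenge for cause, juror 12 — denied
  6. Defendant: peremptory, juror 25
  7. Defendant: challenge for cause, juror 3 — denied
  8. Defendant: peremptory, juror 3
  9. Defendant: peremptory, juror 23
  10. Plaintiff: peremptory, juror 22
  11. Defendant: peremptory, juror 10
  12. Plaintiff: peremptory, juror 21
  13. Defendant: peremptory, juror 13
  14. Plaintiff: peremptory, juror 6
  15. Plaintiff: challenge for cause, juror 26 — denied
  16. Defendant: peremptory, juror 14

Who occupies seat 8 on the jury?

Removed: #2, #3, #6, #10, #13, #14, #15, #17, #21, #22, #23, #25, #27. (#12, #26 stay — for-cause denied.)
Seating in order: seats 1–8 → #1, #4, #5, #7, #8, #9, #11, #12; alternates → #16, #18, #19, #20.
So seat 8 is #12.

12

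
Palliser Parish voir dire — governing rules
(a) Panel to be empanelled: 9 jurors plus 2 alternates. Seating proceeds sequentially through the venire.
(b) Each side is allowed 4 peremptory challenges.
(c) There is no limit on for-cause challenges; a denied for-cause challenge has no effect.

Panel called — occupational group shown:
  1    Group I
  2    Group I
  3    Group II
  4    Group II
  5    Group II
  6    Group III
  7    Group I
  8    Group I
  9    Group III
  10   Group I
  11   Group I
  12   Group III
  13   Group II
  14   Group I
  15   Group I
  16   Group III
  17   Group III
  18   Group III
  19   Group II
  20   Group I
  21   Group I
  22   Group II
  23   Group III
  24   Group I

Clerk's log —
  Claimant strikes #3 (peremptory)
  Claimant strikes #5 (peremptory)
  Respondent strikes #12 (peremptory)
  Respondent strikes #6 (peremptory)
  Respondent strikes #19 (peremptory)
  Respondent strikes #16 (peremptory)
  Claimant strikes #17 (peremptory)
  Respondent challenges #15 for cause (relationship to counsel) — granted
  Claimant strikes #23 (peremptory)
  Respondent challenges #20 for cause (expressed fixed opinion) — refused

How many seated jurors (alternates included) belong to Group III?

2

Removed: #3, #5, #6, #12, #15, #16, #17, #19, #23.
Seated (11 incl. alternates): #1, #2, #4, #7, #8, #9, #10, #11, #13, #14, #18.
Of those, in Group III: #9, #18 → 2.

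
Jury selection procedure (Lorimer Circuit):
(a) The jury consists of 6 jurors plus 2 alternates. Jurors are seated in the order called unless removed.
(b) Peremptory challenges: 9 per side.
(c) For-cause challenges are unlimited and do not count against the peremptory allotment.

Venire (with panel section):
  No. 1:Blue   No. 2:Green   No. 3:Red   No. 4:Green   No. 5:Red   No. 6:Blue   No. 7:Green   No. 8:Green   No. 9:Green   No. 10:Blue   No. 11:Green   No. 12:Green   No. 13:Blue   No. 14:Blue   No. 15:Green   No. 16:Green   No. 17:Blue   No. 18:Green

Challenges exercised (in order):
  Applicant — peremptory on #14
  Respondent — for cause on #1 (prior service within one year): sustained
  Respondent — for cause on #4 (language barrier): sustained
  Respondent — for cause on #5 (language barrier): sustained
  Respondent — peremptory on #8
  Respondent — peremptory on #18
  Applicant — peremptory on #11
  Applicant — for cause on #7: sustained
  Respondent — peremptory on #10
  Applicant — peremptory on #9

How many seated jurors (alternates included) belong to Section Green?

4

Removed: #1, #4, #5, #7, #8, #9, #10, #11, #14, #18.
Seated (8 incl. alternates): #2, #3, #6, #12, #13, #15, #16, #17.
Of those, in Section Green: #2, #12, #15, #16 → 4.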